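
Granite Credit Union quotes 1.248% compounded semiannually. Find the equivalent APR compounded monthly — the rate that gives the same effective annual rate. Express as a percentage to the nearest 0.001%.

EAR = (1 + 0.01248/2)^2 − 1 = 0.012519.
Solve (1 + r/12)^12 = 1.012519: r/12 = 1.012519^(1/12) − 1 = 0.001037, so r = 0.012448 = 1.245%.

1.245%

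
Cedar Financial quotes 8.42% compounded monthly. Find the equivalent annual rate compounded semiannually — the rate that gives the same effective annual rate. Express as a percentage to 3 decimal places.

EAR = (1 + 0.0842/12)^12 − 1 = 0.087527.
Solve (1 + r/2)^2 = 1.087527: r/2 = 1.087527^(1/2) − 1 = 0.042845, so r = 0.085691 = 8.569%.

8.569%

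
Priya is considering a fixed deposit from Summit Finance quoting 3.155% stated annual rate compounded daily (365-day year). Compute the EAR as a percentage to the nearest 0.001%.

3.205%

EAR = (1 + 0.03155/365)^365 − 1.
= (1 + 0.000086)^365 − 1 = 1.032052 − 1 = 3.205%.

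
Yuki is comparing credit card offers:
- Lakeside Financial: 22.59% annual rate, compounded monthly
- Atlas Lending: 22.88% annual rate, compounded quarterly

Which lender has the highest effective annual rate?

Lakeside Financial: (1 + 0.2259/12)^12 − 1 = 25.082%
Atlas Lending: (1 + 0.2288/4)^4 − 1 = 24.919%
The highest effective annual rate is Lakeside Financial at 25.082%.

Lakeside Financial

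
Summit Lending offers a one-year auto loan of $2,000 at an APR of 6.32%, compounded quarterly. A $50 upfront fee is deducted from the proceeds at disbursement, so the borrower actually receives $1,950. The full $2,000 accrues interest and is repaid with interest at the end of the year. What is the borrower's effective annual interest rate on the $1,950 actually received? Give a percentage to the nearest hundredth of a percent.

Amount owed after one year: 2,000 × (1 + 0.0632/4)^4 = 2,000 × 1.064714 = $2,129.43.
Effective rate on net proceeds: 2,129.43 / 1,950 − 1 = 0.092014 = 9.20%.

9.20%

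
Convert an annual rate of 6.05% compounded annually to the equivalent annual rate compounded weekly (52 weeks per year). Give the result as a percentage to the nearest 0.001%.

5.877%

Compounded annually, EAR = nominal = 0.060500.
Solve (1 + r/52)^52 = 1.060500: r/52 = 1.060500^(1/52) − 1 = 0.001130, so r = 0.058774 = 5.877%.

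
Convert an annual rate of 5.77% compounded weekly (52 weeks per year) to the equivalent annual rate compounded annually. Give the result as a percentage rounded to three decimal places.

5.936%

EAR = (1 + 0.0577/52)^52 − 1 = 0.059363.
Compounded annually, the equivalent nominal rate is the EAR itself: 5.936%.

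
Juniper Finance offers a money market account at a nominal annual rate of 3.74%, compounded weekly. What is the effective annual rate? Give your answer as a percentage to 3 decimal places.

EAR = (1 + 0.0374/52)^52 − 1.
= (1 + 0.000719)^52 − 1 = 1.038094 − 1 = 3.809%.

3.809%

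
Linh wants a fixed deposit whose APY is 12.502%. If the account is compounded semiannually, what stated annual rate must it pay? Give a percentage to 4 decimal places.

(1 + r/2)^2 − 1 = 0.12502, so 1 + r/2 = 1.12502^(1/2).
r/2 = 0.060670, so r = 0.121339 = 12.1339%.

12.1339%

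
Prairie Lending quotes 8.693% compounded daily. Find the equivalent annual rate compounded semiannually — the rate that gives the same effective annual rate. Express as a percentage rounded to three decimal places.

EAR = (1 + 0.08693/365)^365 − 1 = 0.090809.
Solve (1 + r/2)^2 = 1.090809: r/2 = 1.090809^(1/2) − 1 = 0.044418, so r = 0.088836 = 8.884%.

8.884%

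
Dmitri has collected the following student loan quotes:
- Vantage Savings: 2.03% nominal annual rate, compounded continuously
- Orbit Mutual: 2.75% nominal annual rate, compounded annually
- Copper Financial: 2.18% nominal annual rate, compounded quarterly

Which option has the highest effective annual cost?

Orbit Mutual

Vantage Savings: e^0.0203 − 1 = 2.051%
Orbit Mutual: compounded annually, EAR = 2.750%
Copper Financial: (1 + 0.0218/4)^4 − 1 = 2.198%
The highest effective annual rate is Orbit Mutual at 2.750%.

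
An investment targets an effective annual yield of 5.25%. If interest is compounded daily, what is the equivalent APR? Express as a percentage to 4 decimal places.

(1 + r/365)^365 − 1 = 0.0525, so 1 + r/365 = 1.0525^(1/365).
r/365 = 0.000140, so r = 0.051172 = 5.1172%.

5.1172%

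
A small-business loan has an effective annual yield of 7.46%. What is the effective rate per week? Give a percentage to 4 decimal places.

0.1385%

The per-week rate i satisfies (1 + i)^52 = 1 + 0.0746.
i = 1.0746^(1/52) − 1 = 0.0013846 = 0.1385%.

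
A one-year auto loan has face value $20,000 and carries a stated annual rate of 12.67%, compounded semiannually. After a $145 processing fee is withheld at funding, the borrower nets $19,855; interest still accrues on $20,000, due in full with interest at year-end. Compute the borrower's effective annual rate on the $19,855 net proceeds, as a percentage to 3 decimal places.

Amount owed after one year: 20,000 × (1 + 0.1267/2)^2 = 20,000 × 1.130713 = $22,614.26.
Effective rate on net proceeds: 22,614.26 / 19,855 − 1 = 0.138971 = 13.897%.

13.897%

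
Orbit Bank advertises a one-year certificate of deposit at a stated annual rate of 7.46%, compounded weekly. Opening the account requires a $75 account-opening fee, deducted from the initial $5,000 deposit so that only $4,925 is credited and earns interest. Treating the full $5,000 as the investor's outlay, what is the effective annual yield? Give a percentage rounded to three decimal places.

6.123%

Value after one year: 4,925 × (1 + 0.0746/52)^52 = 4,925 × 1.077395 = $5,306.17.
Effective yield on the $5,000 outlay: 5,306.17 / 5,000 − 1 = 0.061235 = 6.123%.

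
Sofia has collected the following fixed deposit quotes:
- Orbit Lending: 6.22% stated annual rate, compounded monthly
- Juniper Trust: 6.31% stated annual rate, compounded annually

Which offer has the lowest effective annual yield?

Orbit Lending: (1 + 0.0622/12)^12 − 1 = 6.400%
Juniper Trust: compounded annually, EAR = 6.310%
The lowest effective annual rate is Juniper Trust at 6.310%.

Juniper Trust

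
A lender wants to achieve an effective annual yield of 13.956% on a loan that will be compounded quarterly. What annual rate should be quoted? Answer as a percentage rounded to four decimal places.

13.2799%

(1 + r/4)^4 − 1 = 0.13956, so 1 + r/4 = 1.13956^(1/4).
r/4 = 0.033200, so r = 0.132799 = 13.2799%.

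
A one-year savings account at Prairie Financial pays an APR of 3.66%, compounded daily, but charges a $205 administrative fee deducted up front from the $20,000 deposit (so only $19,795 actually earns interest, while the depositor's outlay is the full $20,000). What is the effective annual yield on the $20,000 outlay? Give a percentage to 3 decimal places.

2.664%

Value after one year: 19,795 × (1 + 0.0366/365)^365 = 19,795 × 1.037276 = $20,532.88.
Effective yield on the $20,000 outlay: 20,532.88 / 20,000 − 1 = 0.026644 = 2.664%.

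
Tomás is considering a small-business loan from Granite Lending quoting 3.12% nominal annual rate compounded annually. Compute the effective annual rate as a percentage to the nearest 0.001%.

Annual compounding means the effective rate equals the nominal rate: 3.120%.

3.120%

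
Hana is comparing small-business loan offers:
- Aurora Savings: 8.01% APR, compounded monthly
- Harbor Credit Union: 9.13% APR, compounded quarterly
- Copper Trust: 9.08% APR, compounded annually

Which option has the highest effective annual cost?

Harbor Credit Union

Aurora Savings: (1 + 0.0801/12)^12 − 1 = 8.311%
Harbor Credit Union: (1 + 0.0913/4)^4 − 1 = 9.447%
Copper Trust: compounded annually, EAR = 9.080%
The highest effective annual rate is Harbor Credit Union at 9.447%.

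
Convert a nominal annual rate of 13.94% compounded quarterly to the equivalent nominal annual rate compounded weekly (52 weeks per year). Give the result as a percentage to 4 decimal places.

EAR = (1 + 0.1394/4)^4 − 1 = 0.146858.
Solve (1 + r/52)^52 = 1.146858: r/52 = 1.146858^(1/52) − 1 = 0.002639, so r = 0.137207 = 13.7207%.

13.7207%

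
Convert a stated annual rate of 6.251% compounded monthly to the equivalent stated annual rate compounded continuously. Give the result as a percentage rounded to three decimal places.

6.235%

EAR = (1 + 0.06251/12)^12 − 1 = 0.064332.
Equivalent continuous rate: r = ln(1 + 0.064332) = 0.062348 = 6.235%.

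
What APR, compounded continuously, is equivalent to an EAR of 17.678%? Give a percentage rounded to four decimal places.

16.2782%

Continuous: nominal r satisfies e^r − 1 = 0.17678.
r = ln(1 + 0.17678) = ln(1.17678) = 0.162782 = 16.2782%.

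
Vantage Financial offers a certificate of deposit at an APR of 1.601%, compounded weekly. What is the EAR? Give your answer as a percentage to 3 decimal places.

EAR = (1 + 0.01601/52)^52 − 1.
= (1 + 0.000308)^52 − 1 = 1.016136 − 1 = 1.614%.

1.614%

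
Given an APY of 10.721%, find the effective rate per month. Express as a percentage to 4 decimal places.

0.8523%

The per-month rate i satisfies (1 + i)^12 = 1 + 0.10721.
i = 1.10721^(1/12) − 1 = 0.0085231 = 0.8523%.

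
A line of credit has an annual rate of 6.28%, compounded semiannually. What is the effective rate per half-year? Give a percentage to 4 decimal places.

With a nominal annual rate compounded semiannually, the periodic rate is the nominal rate divided by 2.
i = 0.0628 / 2 = 0.0314000 = 3.1400%.

3.1400%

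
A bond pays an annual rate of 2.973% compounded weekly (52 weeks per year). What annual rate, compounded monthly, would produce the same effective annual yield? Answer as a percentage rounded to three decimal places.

2.976%

EAR = (1 + 0.02973/52)^52 − 1 = 0.030168.
Solve (1 + r/12)^12 = 1.030168: r/12 = 1.030168^(1/12) − 1 = 0.002480, so r = 0.029758 = 2.976%.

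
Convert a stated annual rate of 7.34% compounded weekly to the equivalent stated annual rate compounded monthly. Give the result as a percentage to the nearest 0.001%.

EAR = (1 + 0.0734/52)^52 − 1 = 0.076105.
Solve (1 + r/12)^12 = 1.076105: r/12 = 1.076105^(1/12) − 1 = 0.006131, so r = 0.073573 = 7.357%.

7.357%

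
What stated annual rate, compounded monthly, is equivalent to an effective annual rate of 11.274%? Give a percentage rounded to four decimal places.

10.7302%

(1 + r/12)^12 − 1 = 0.11274, so 1 + r/12 = 1.11274^(1/12).
r/12 = 0.008942, so r = 0.107302 = 10.7302%.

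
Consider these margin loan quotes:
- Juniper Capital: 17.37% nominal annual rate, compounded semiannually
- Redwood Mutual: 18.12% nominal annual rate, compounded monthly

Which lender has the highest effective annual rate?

Redwood Mutual

Juniper Capital: (1 + 0.1737/2)^2 − 1 = 18.124%
Redwood Mutual: (1 + 0.1812/12)^12 − 1 = 19.703%
The highest effective annual rate is Redwood Mutual at 19.703%.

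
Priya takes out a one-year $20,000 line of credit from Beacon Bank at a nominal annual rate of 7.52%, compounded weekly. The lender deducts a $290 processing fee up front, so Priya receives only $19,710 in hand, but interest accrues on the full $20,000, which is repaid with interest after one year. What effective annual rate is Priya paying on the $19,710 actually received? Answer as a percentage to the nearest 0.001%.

Amount owed after one year: 20,000 × (1 + 0.0752/52)^52 = 20,000 × 1.078041 = $21,560.82.
Effective rate on net proceeds: 21,560.82 / 19,710 − 1 = 0.093903 = 9.390%.

9.390%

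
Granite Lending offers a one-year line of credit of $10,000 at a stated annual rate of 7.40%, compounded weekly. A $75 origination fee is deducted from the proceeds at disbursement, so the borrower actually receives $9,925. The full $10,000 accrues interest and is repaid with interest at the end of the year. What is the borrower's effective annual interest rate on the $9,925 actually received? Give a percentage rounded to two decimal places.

8.49%

Amount owed after one year: 10,000 × (1 + 0.0740/52)^52 = 10,000 × 1.076750 = $10,767.50.
Effective rate on net proceeds: 10,767.50 / 9,925 − 1 = 0.084887 = 8.49%.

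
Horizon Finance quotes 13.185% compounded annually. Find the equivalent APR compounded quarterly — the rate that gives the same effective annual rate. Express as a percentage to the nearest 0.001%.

Compounded annually, EAR = nominal = 0.131850.
Solve (1 + r/4)^4 = 1.131850: r/4 = 1.131850^(1/4) − 1 = 0.031448, so r = 0.125791 = 12.579%.

12.579%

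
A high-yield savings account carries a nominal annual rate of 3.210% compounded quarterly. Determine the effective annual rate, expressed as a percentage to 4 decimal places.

EAR = (1 + 0.03210/4)^4 − 1.
= (1 + 0.008025)^4 − 1 = 1.032488 − 1 = 3.2488%.

3.2488%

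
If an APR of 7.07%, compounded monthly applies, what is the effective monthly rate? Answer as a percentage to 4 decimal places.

With a nominal annual rate compounded monthly, the periodic rate is the nominal rate divided by 12.
i = 0.0707 / 12 = 0.0058917 = 0.5892%.

0.5892%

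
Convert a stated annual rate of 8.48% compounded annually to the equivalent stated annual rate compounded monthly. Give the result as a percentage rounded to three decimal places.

Compounded annually, EAR = nominal = 0.084800.
Solve (1 + r/12)^12 = 1.084800: r/12 = 1.084800^(1/12) − 1 = 0.006806, so r = 0.081672 = 8.167%.

8.167%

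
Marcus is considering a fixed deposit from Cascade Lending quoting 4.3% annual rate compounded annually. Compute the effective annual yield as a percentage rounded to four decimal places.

Annual compounding means the effective rate equals the nominal rate: 4.3000%.

4.3000%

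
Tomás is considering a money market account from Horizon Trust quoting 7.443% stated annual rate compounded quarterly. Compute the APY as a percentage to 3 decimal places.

EAR = (1 + 0.07443/4)^4 − 1.
= 1.076533 − 1 = 7.653%.

7.653%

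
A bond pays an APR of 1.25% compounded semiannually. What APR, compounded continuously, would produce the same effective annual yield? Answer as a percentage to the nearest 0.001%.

1.246%

EAR = (1 + 0.0125/2)^2 − 1 = 0.012539.
Equivalent continuous rate: r = ln(1 + 0.012539) = 0.012461 = 1.246%.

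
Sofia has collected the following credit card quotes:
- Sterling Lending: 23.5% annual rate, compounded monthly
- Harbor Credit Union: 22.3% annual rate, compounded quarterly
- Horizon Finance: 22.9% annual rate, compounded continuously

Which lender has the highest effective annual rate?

Sterling Lending: (1 + 0.235/12)^12 − 1 = 26.204%
Harbor Credit Union: (1 + 0.223/4)^4 − 1 = 24.235%
Horizon Finance: e^0.229 − 1 = 25.734%
The highest effective annual rate is Sterling Lending at 26.204%.

Sterling Lending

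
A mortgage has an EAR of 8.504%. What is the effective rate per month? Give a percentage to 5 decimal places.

0.68246%

The per-month rate i satisfies (1 + i)^12 = 1 + 0.08504.
i = 1.08504^(1/12) − 1 = 0.0068246 = 0.68246%.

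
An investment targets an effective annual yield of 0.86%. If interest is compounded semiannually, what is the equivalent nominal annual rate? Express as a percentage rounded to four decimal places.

0.8582%

(1 + r/2)^2 − 1 = 0.0086, so 1 + r/2 = 1.0086^(1/2).
r/2 = 0.004291, so r = 0.008582 = 0.8582%.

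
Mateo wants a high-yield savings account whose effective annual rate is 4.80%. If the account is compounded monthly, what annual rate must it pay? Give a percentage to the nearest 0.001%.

4.698%

(1 + r/12)^12 − 1 = 0.0480, so 1 + r/12 = 1.0480^(1/12).
r/12 = 0.003915, so r = 0.046975 = 4.698%.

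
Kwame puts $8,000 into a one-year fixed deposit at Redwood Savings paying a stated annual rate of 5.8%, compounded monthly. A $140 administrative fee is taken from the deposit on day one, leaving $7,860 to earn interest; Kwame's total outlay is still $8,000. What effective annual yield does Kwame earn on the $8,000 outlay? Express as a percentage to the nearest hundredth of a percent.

4.10%

Value after one year: 7,860 × (1 + 0.058/12)^12 = 7,860 × 1.059567 = $8,328.20.
Effective yield on the $8,000 outlay: 8,328.20 / 8,000 − 1 = 0.041025 = 4.10%.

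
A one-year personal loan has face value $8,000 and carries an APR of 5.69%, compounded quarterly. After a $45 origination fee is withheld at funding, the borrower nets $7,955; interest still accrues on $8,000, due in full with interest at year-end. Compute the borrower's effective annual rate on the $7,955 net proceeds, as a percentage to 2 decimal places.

6.41%

Amount owed after one year: 8,000 × (1 + 0.0569/4)^4 = 8,000 × 1.058126 = $8,465.01.
Effective rate on net proceeds: 8,465.01 / 7,955 − 1 = 0.064111 = 6.41%.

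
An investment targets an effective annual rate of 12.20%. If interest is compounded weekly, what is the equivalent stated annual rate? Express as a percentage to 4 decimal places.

11.5240%

(1 + r/52)^52 − 1 = 0.1220, so 1 + r/52 = 1.1220^(1/52).
r/52 = 0.002216, so r = 0.115240 = 11.5240%.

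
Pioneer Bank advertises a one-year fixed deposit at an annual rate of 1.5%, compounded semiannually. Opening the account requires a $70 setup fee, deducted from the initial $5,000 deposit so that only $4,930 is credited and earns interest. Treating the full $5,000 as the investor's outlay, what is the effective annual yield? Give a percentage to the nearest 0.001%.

Value after one year: 4,930 × (1 + 0.015/2)^2 = 4,930 × 1.015056 = $5,004.23.
Effective yield on the $5,000 outlay: 5,004.23 / 5,000 − 1 = 0.000845 = 0.085%.

0.085%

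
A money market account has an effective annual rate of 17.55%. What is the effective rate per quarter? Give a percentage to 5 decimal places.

4.12515%

The per-quarter rate i satisfies (1 + i)^4 = 1 + 0.1755.
i = 1.1755^(1/4) − 1 = 0.0412515 = 4.12515%.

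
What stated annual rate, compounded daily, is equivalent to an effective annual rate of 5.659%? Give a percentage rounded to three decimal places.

(1 + r/365)^365 − 1 = 0.05659, so 1 + r/365 = 1.05659^(1/365).
r/365 = 0.000151, so r = 0.055051 = 5.505%.

5.505%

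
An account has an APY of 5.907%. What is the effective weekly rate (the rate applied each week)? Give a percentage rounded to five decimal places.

The per-week rate i satisfies (1 + i)^52 = 1 + 0.05907.
i = 1.05907^(1/52) − 1 = 0.0011043 = 0.11043%.

0.11043%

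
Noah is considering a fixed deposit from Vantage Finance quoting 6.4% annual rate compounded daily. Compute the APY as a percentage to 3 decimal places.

6.609%

EAR = (1 + 0.064/365)^365 − 1.
= (1 + 0.000175)^365 − 1 = 1.066086 − 1 = 6.609%.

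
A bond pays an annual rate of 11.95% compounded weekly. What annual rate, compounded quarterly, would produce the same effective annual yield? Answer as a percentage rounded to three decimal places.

12.116%

EAR = (1 + 0.1195/52)^52 − 1 = 0.126779.
Solve (1 + r/4)^4 = 1.126779: r/4 = 1.126779^(1/4) − 1 = 0.030290, so r = 0.121162 = 12.116%.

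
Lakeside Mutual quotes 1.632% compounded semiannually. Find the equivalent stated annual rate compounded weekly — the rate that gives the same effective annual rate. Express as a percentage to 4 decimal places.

1.6256%

EAR = (1 + 0.01632/2)^2 − 1 = 0.016387.
Solve (1 + r/52)^52 = 1.016387: r/52 = 1.016387^(1/52) − 1 = 0.000313, so r = 0.016256 = 1.6256%.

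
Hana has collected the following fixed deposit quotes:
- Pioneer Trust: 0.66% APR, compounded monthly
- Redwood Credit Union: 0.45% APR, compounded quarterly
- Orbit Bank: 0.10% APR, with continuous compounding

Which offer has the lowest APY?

Pioneer Trust: (1 + 0.0066/12)^12 − 1 = 0.662%
Redwood Credit Union: (1 + 0.0045/4)^4 − 1 = 0.451%
Orbit Bank: e^0.0010 − 1 = 0.100%
The lowest effective annual rate is Orbit Bank at 0.100%.

Orbit Bank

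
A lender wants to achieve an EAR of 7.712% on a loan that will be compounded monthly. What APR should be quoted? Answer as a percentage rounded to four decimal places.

(1 + r/12)^12 − 1 = 0.07712, so 1 + r/12 = 1.07712^(1/12).
r/12 = 0.006210, so r = 0.074521 = 7.4521%.

7.4521%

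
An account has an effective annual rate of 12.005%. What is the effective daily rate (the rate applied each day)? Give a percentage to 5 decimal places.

0.03107%

The per-day rate i satisfies (1 + i)^365 = 1 + 0.12005.
i = 1.12005^(1/365) − 1 = 0.0003107 = 0.03107%.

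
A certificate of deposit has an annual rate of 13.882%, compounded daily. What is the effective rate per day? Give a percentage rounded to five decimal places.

With a nominal annual rate compounded daily, the periodic rate is the nominal rate divided by 365.
i = 0.13882 / 365 = 0.0003803 = 0.03803%.

0.03803%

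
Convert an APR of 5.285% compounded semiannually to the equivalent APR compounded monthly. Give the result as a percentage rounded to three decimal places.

5.228%

EAR = (1 + 0.05285/2)^2 − 1 = 0.053548.
Solve (1 + r/12)^12 = 1.053548: r/12 = 1.053548^(1/12) − 1 = 0.004356, so r = 0.052277 = 5.228%.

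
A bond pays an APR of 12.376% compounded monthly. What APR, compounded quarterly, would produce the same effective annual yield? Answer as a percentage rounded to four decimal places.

EAR = (1 + 0.12376/12)^12 − 1 = 0.131027.
Solve (1 + r/4)^4 = 1.131027: r/4 = 1.131027^(1/4) − 1 = 0.031260, so r = 0.125041 = 12.5041%.

12.5041%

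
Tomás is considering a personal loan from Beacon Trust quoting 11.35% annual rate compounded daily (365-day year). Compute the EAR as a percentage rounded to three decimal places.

12.017%

EAR = (1 + 0.1135/365)^365 − 1.
= (1 + 0.000311)^365 − 1 = 1.120172 − 1 = 12.017%.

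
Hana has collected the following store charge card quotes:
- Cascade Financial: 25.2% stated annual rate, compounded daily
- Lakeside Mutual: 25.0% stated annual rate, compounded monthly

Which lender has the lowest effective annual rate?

Lakeside Mutual

Cascade Financial: (1 + 0.252/365)^365 − 1 = 28.648%
Lakeside Mutual: (1 + 0.250/12)^12 − 1 = 28.073%
The lowest effective annual rate is Lakeside Mutual at 28.073%.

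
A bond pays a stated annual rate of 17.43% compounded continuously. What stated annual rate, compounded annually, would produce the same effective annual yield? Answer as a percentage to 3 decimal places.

EAR under continuous compounding: e^0.1743 − 1 = 0.190413.
Compounded annually, the equivalent nominal rate is the EAR itself: 19.041%.

19.041%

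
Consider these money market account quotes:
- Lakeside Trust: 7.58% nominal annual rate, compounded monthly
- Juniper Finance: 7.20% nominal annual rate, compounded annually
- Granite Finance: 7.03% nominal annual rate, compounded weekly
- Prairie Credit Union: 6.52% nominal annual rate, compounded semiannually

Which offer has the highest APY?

Lakeside Trust: (1 + 0.0758/12)^12 − 1 = 7.849%
Juniper Finance: compounded annually, EAR = 7.200%
Granite Finance: (1 + 0.0703/52)^52 − 1 = 7.278%
Prairie Credit Union: (1 + 0.0652/2)^2 − 1 = 6.626%
The highest effective annual rate is Lakeside Trust at 7.849%.

Lakeside Trust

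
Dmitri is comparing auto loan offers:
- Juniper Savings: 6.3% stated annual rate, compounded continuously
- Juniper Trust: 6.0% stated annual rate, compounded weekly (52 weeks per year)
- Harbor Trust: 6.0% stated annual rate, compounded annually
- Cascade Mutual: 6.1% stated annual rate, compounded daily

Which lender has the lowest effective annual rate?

Juniper Savings: e^0.063 − 1 = 6.503%
Juniper Trust: (1 + 0.060/52)^52 − 1 = 6.180%
Harbor Trust: compounded annually, EAR = 6.000%
Cascade Mutual: (1 + 0.061/365)^365 − 1 = 6.289%
The lowest effective annual rate is Harbor Trust at 6.000%.

Harbor Trust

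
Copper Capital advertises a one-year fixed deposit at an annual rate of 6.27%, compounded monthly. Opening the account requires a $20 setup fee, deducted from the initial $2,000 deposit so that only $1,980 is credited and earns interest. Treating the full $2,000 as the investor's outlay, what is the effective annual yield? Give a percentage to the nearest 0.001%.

5.389%

Value after one year: 1,980 × (1 + 0.0627/12)^12 = 1,980 × 1.064534 = $2,107.78.
Effective yield on the $2,000 outlay: 2,107.78 / 2,000 − 1 = 0.053888 = 5.389%.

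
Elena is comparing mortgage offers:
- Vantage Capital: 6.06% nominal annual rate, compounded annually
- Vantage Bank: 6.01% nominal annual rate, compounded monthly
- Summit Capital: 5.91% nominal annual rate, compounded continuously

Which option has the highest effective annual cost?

Vantage Bank

Vantage Capital: compounded annually, EAR = 6.060%
Vantage Bank: (1 + 0.0601/12)^12 − 1 = 6.178%
Summit Capital: e^0.0591 − 1 = 6.088%
The highest effective annual rate is Vantage Bank at 6.178%.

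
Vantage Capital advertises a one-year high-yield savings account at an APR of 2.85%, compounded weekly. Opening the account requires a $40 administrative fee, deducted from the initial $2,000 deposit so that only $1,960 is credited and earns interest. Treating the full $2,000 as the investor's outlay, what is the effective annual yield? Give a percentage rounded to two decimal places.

Value after one year: 1,960 × (1 + 0.0285/52)^52 = 1,960 × 1.028902 = $2,016.65.
Effective yield on the $2,000 outlay: 2,016.65 / 2,000 − 1 = 0.008324 = 0.83%.

0.83%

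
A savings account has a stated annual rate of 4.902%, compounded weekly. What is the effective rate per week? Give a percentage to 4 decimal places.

0.0943%

With a nominal annual rate compounded weekly, the periodic rate is the nominal rate divided by 52.
i = 0.04902 / 52 = 0.0009427 = 0.0943%.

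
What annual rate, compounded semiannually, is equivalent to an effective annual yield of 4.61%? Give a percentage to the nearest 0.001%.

4.558%

(1 + r/2)^2 − 1 = 0.0461, so 1 + r/2 = 1.0461^(1/2).
r/2 = 0.022790, so r = 0.045581 = 4.558%.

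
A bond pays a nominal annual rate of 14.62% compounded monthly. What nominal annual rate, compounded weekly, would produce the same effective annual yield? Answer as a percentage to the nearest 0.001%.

14.552%

EAR = (1 + 0.1462/12)^12 − 1 = 0.156406.
Solve (1 + r/52)^52 = 1.156406: r/52 = 1.156406^(1/52) − 1 = 0.002798, so r = 0.145520 = 14.552%.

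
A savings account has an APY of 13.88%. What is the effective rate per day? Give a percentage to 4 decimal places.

0.0356%

The per-day rate i satisfies (1 + i)^365 = 1 + 0.1388.
i = 1.1388^(1/365) − 1 = 0.0003562 = 0.0356%.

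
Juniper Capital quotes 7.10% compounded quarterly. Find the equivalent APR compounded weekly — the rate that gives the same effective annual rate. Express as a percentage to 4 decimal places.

7.0425%

EAR = (1 + 0.0710/4)^4 − 1 = 0.072913.
Solve (1 + r/52)^52 = 1.072913: r/52 = 1.072913^(1/52) − 1 = 0.001354, so r = 0.070425 = 7.0425%.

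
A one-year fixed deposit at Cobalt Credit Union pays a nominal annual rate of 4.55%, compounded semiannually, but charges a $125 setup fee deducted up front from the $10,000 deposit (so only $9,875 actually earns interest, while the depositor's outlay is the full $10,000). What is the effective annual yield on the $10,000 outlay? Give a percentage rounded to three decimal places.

Value after one year: 9,875 × (1 + 0.0455/2)^2 = 9,875 × 1.046018 = $10,329.42.
Effective yield on the $10,000 outlay: 10,329.42 / 10,000 − 1 = 0.032942 = 3.294%.

3.294%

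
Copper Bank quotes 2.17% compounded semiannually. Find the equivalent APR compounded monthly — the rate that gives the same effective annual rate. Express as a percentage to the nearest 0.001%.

2.160%

EAR = (1 + 0.0217/2)^2 − 1 = 0.021818.
Solve (1 + r/12)^12 = 1.021818: r/12 = 1.021818^(1/12) − 1 = 0.001800, so r = 0.021603 = 2.160%.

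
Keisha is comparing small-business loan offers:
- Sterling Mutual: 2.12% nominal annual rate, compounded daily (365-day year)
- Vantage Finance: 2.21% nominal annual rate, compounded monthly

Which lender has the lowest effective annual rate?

Sterling Mutual

Sterling Mutual: (1 + 0.0212/365)^365 − 1 = 2.143%
Vantage Finance: (1 + 0.0221/12)^12 − 1 = 2.233%
The lowest effective annual rate is Sterling Mutual at 2.143%.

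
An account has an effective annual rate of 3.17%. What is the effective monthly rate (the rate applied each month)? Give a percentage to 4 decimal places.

The per-month rate i satisfies (1 + i)^12 = 1 + 0.0317.
i = 1.0317^(1/12) − 1 = 0.0026040 = 0.2604%.

0.2604%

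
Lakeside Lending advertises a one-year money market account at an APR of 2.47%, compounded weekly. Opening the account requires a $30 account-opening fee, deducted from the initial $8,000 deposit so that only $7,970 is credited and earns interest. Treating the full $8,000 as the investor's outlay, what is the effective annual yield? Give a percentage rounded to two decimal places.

2.12%

Value after one year: 7,970 × (1 + 0.0247/52)^52 = 7,970 × 1.025002 = $8,169.26.
Effective yield on the $8,000 outlay: 8,169.26 / 8,000 − 1 = 0.021158 = 2.12%.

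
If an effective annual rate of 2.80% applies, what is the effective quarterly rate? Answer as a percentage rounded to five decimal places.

0.69277%

The per-quarter rate i satisfies (1 + i)^4 = 1 + 0.0280.
i = 1.0280^(1/4) − 1 = 0.0069277 = 0.69277%.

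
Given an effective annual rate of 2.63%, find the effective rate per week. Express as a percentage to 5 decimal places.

The per-week rate i satisfies (1 + i)^52 = 1 + 0.0263.
i = 1.0263^(1/52) − 1 = 0.0004994 = 0.04994%.

0.04994%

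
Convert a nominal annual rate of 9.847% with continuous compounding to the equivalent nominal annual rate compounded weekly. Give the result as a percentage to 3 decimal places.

9.856%

EAR under continuous compounding: e^0.09847 − 1 = 0.103481.
Solve (1 + r/52)^52 = 1.103481: r/52 = 1.103481^(1/52) − 1 = 0.001895, so r = 0.098563 = 9.856%.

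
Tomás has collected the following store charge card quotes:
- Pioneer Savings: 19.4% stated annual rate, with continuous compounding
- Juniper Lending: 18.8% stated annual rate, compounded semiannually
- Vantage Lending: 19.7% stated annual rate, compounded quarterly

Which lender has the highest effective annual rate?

Pioneer Savings: e^0.194 − 1 = 21.410%
Juniper Lending: (1 + 0.188/2)^2 − 1 = 19.684%
Vantage Lending: (1 + 0.197/4)^4 − 1 = 21.204%
The highest effective annual rate is Pioneer Savings at 21.410%.

Pioneer Savings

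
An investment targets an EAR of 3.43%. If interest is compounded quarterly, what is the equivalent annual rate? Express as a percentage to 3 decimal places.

(1 + r/4)^4 − 1 = 0.0343, so 1 + r/4 = 1.0343^(1/4).
r/4 = 0.008467, so r = 0.033867 = 3.387%.

3.387%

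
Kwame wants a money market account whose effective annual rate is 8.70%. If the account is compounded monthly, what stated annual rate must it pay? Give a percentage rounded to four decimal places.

8.3712%

(1 + r/12)^12 − 1 = 0.0870, so 1 + r/12 = 1.0870^(1/12).
r/12 = 0.006976, so r = 0.083712 = 8.3712%.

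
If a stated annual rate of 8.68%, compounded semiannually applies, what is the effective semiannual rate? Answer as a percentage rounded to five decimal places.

With a nominal annual rate compounded semiannually, the periodic rate is the nominal rate divided by 2.
i = 0.0868 / 2 = 0.0434000 = 4.34000%.

4.34000%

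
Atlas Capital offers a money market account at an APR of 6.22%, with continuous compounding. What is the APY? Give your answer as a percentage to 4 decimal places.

6.4175%

With continuous compounding, EAR = e^0.0622 − 1.
e^0.0622 = 1.064175, so EAR = 0.064175 = 6.4175%.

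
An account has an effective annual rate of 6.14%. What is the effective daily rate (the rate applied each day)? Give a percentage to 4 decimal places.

The per-day rate i satisfies (1 + i)^365 = 1 + 0.0614.
i = 1.0614^(1/365) − 1 = 0.0001633 = 0.0163%.

0.0163%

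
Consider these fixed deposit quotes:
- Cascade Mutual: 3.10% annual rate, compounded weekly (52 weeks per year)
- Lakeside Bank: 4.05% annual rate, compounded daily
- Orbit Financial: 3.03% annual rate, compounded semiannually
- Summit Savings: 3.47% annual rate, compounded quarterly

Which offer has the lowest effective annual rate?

Cascade Mutual: (1 + 0.0310/52)^52 − 1 = 3.148%
Lakeside Bank: (1 + 0.0405/365)^365 − 1 = 4.133%
Orbit Financial: (1 + 0.0303/2)^2 − 1 = 3.053%
Summit Savings: (1 + 0.0347/4)^4 − 1 = 3.515%
The lowest effective annual rate is Orbit Financial at 3.053%.

Orbit Financial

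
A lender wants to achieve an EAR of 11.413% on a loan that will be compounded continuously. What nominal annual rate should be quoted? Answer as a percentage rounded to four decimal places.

Continuous: nominal r satisfies e^r − 1 = 0.11413.
r = ln(1 + 0.11413) = ln(1.11413) = 0.108074 = 10.8074%.

10.8074%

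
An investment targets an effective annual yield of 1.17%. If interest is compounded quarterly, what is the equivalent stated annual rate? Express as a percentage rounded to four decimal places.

(1 + r/4)^4 − 1 = 0.0117, so 1 + r/4 = 1.0117^(1/4).
r/4 = 0.002912, so r = 0.011649 = 1.1649%.

1.1649%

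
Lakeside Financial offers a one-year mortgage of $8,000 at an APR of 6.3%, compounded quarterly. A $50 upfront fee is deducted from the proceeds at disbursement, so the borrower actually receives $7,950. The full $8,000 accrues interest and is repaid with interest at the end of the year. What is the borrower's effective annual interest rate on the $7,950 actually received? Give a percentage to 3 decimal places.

Amount owed after one year: 8,000 × (1 + 0.063/4)^4 = 8,000 × 1.064504 = $8,516.03.
Effective rate on net proceeds: 8,516.03 / 7,950 − 1 = 0.071199 = 7.120%.

7.120%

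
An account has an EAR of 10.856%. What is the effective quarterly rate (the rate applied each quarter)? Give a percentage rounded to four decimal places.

The per-quarter rate i satisfies (1 + i)^4 = 1 + 0.10856.
i = 1.10856^(1/4) − 1 = 0.0261003 = 2.6100%.

2.6100%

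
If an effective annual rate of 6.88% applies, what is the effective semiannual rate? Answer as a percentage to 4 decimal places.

The per-half-year rate i satisfies (1 + i)^2 = 1 + 0.0688.
i = 1.0688^(1/2) − 1 = 0.0338278 = 3.3828%.

3.3828%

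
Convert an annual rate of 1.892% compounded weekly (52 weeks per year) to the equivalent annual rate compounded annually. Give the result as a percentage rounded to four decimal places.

1.9097%

EAR = (1 + 0.01892/52)^52 − 1 = 0.019097.
Compounded annually, the equivalent nominal rate is the EAR itself: 1.9097%.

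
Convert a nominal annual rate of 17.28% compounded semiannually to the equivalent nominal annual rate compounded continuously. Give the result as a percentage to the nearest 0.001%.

16.574%

EAR = (1 + 0.1728/2)^2 − 1 = 0.180265.
Equivalent continuous rate: r = ln(1 + 0.180265) = 0.165739 = 16.574%.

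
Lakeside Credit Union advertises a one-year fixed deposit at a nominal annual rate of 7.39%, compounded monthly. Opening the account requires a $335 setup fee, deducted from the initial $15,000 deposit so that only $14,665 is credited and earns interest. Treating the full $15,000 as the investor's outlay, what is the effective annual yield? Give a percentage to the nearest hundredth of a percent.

5.24%

Value after one year: 14,665 × (1 + 0.0739/12)^12 = 14,665 × 1.076455 = $15,786.21.
Effective yield on the $15,000 outlay: 15,786.21 / 15,000 − 1 = 0.052414 = 5.24%.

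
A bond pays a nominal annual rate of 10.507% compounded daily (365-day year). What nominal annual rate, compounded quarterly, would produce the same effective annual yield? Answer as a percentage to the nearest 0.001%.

EAR = (1 + 0.10507/365)^365 − 1 = 0.110772.
Solve (1 + r/4)^4 = 1.110772: r/4 = 1.110772^(1/4) − 1 = 0.026612, so r = 0.106447 = 10.645%.

10.645%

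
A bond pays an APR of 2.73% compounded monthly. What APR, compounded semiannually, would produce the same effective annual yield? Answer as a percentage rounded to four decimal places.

EAR = (1 + 0.0273/12)^12 − 1 = 0.027644.
Solve (1 + r/2)^2 = 1.027644: r/2 = 1.027644^(1/2) − 1 = 0.013728, so r = 0.027456 = 2.7456%.

2.7456%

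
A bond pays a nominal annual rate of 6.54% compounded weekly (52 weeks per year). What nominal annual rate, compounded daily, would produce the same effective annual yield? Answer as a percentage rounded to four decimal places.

6.5365%

EAR = (1 + 0.0654/52)^52 − 1 = 0.067542.
Solve (1 + r/365)^365 = 1.067542: r/365 = 1.067542^(1/365) − 1 = 0.000179, so r = 0.065365 = 6.5365%.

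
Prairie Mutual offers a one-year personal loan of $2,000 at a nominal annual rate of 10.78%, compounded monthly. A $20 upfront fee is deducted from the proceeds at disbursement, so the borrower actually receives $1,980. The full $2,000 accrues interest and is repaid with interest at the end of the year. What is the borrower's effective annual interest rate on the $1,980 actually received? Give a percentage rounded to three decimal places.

12.453%

Amount owed after one year: 2,000 × (1 + 0.1078/12)^12 = 2,000 × 1.113289 = $2,226.58.
Effective rate on net proceeds: 2,226.58 / 1,980 − 1 = 0.124534 = 12.453%.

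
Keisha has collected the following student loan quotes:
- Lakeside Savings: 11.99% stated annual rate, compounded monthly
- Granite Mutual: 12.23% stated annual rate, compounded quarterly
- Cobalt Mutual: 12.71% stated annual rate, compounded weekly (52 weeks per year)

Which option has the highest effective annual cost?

Cobalt Mutual

Lakeside Savings: (1 + 0.1199/12)^12 − 1 = 12.671%
Granite Mutual: (1 + 0.1223/4)^4 − 1 = 12.802%
Cobalt Mutual: (1 + 0.1271/52)^52 − 1 = 13.535%
The highest effective annual rate is Cobalt Mutual at 13.535%.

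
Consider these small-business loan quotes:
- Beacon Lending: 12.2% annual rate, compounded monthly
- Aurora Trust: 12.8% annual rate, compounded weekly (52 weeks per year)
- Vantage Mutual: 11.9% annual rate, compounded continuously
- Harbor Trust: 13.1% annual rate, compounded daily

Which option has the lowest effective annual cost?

Vantage Mutual

Beacon Lending: (1 + 0.122/12)^12 − 1 = 12.906%
Aurora Trust: (1 + 0.128/52)^52 − 1 = 13.637%
Vantage Mutual: e^0.119 − 1 = 12.637%
Harbor Trust: (1 + 0.131/365)^365 − 1 = 13.994%
The lowest effective annual rate is Vantage Mutual at 12.637%.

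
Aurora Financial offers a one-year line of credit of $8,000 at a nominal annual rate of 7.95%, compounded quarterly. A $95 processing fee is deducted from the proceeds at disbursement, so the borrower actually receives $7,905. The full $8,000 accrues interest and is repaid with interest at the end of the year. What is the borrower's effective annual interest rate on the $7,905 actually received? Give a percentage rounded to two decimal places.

Amount owed after one year: 8,000 × (1 + 0.0795/4)^4 = 8,000 × 1.081902 = $8,655.21.
Effective rate on net proceeds: 8,655.21 / 7,905 − 1 = 0.094904 = 9.49%.

9.49%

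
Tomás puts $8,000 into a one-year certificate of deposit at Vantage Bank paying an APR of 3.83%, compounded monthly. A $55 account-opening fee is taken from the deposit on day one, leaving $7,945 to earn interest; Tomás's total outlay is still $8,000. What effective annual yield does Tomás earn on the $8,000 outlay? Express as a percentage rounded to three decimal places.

Value after one year: 7,945 × (1 + 0.0383/12)^12 = 7,945 × 1.038980 = $8,254.69.
Effective yield on the $8,000 outlay: 8,254.69 / 8,000 − 1 = 0.031837 = 3.184%.

3.184%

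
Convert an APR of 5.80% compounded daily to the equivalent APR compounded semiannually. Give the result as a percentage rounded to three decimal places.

EAR = (1 + 0.0580/365)^365 − 1 = 0.059710.
Solve (1 + r/2)^2 = 1.059710: r/2 = 1.059710^(1/2) − 1 = 0.029422, so r = 0.058844 = 5.884%.

5.884%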